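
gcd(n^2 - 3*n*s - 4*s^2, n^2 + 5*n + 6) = 1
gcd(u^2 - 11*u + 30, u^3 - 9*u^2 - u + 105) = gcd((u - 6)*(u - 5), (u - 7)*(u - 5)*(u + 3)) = u - 5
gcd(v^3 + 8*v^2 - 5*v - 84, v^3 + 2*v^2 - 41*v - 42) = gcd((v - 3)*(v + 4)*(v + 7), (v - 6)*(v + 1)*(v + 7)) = v + 7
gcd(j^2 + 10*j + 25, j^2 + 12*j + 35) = j + 5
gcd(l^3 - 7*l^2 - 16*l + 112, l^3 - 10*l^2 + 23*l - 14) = l - 7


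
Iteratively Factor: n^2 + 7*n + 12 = (n + 3)*(n + 4)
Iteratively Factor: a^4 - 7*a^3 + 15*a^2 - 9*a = (a - 3)*(a^3 - 4*a^2 + 3*a) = (a - 3)*(a - 1)*(a^2 - 3*a) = (a - 3)^2*(a - 1)*(a)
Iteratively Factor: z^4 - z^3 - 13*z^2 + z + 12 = (z - 4)*(z^3 + 3*z^2 - z - 3) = (z - 4)*(z + 1)*(z^2 + 2*z - 3) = (z - 4)*(z + 1)*(z + 3)*(z - 1)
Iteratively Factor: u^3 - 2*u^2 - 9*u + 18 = (u + 3)*(u^2 - 5*u + 6) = (u - 3)*(u + 3)*(u - 2)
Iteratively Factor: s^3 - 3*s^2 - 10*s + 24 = (s - 2)*(s^2 - s - 12) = (s - 4)*(s - 2)*(s + 3)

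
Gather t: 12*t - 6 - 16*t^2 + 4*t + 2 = -16*t^2 + 16*t - 4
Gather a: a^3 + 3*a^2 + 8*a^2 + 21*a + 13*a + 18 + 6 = a^3 + 11*a^2 + 34*a + 24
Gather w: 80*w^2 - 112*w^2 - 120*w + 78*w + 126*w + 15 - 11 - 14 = -32*w^2 + 84*w - 10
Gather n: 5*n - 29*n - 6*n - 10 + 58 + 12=60 - 30*n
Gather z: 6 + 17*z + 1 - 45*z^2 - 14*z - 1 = -45*z^2 + 3*z + 6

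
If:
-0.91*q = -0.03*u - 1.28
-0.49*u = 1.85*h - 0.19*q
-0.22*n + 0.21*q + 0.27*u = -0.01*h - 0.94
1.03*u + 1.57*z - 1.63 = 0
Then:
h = 0.398565171380705*z - 0.269336016908832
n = 7.59513066309183 - 1.90054726171231*z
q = 1.45876453643444 - 0.0502507201536328*z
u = 1.58252427184466 - 1.52427184466019*z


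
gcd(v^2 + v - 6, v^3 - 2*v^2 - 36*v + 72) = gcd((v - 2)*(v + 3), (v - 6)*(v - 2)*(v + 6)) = v - 2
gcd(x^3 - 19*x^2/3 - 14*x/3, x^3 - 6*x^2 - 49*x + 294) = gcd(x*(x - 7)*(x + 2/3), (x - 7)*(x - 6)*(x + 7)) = x - 7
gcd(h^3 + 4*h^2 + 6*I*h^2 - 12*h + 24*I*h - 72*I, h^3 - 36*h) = h + 6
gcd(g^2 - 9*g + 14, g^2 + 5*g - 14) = g - 2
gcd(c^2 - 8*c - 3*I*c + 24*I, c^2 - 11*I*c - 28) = 1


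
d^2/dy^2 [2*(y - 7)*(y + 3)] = 4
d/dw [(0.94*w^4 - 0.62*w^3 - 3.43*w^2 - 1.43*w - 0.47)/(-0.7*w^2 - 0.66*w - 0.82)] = (-1.316*w^5 - 1.4272*w^4 - 2.2648*w^3 + 2.788*w^2 + 4.9672*w + 0.8624)/(0.49*w^4 + 0.924*w^3 + 1.5836*w^2 + 1.0824*w + 0.6724)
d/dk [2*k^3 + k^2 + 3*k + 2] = 6*k^2 + 2*k + 3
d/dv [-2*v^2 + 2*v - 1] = 2 - 4*v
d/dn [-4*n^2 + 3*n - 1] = 3 - 8*n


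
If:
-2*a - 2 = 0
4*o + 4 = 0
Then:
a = -1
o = -1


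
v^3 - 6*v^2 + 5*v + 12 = (v - 4)*(v - 3)*(v + 1)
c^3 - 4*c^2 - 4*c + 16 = (c - 4)*(c - 2)*(c + 2)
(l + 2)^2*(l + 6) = l^3 + 10*l^2 + 28*l + 24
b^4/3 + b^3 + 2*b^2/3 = b^2*(b/3 + 1/3)*(b + 2)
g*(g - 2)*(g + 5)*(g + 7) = g^4 + 10*g^3 + 11*g^2 - 70*g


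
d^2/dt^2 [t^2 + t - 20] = 2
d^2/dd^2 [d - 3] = 0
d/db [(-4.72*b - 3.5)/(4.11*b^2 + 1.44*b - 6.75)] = (19.3992*b^2 + 28.77*b + 36.9)/(16.8921*b^4 + 11.8368*b^3 - 53.4114*b^2 - 19.44*b + 45.5625)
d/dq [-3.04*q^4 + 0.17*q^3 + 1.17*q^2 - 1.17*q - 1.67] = -12.16*q^3 + 0.51*q^2 + 2.34*q - 1.17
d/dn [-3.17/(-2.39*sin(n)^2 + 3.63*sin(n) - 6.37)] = (11.5071 - 15.1526*sin(n))*cos(n)/(2.39*sin(n)^2 - 3.63*sin(n) + 6.37)^2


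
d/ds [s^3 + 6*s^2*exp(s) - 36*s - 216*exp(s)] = 6*s^2*exp(s) + 3*s^2 + 12*s*exp(s) - 216*exp(s) - 36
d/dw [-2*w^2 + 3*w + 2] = 3 - 4*w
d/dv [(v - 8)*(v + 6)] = 2*v - 2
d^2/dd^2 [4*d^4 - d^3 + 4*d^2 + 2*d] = 48*d^2 - 6*d + 8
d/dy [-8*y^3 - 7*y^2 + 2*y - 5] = -24*y^2 - 14*y + 2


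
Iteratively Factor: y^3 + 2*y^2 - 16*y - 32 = (y + 2)*(y^2 - 16) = (y - 4)*(y + 2)*(y + 4)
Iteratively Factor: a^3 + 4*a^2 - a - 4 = (a + 1)*(a^2 + 3*a - 4) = (a + 1)*(a + 4)*(a - 1)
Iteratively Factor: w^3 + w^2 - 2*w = (w)*(w^2 + w - 2) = w*(w - 1)*(w + 2)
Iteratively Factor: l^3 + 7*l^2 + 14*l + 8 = (l + 4)*(l^2 + 3*l + 2) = (l + 2)*(l + 4)*(l + 1)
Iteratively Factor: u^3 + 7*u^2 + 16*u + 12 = (u + 3)*(u^2 + 4*u + 4) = (u + 2)*(u + 3)*(u + 2)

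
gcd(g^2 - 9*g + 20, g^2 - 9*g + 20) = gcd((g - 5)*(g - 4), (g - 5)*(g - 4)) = g^2 - 9*g + 20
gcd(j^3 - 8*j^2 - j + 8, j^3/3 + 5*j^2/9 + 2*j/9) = j + 1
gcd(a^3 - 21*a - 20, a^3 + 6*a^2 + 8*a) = a + 4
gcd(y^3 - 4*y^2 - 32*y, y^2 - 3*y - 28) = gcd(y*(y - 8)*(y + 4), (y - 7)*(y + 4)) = y + 4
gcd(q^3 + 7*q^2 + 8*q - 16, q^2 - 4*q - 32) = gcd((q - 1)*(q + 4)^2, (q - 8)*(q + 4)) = q + 4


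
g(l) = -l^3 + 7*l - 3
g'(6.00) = -101.00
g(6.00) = -177.00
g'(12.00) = -425.00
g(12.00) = -1647.00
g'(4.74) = -60.40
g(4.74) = -76.32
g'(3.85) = -37.47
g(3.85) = -33.12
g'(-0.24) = 6.83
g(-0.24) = -4.67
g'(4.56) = -55.38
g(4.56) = -65.90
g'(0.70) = 5.53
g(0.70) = 1.56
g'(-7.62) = -167.19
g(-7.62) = 386.11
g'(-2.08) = -5.98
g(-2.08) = -8.56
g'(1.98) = -4.76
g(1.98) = 3.10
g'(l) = 7 - 3*l^2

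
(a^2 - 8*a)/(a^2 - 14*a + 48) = a/(a - 6)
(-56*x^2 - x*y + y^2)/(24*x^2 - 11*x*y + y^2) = (-7*x - y)/(3*x - y)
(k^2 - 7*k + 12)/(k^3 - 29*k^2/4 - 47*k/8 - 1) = 8*(-k^2 + 7*k - 12)/(-8*k^3 + 58*k^2 + 47*k + 8)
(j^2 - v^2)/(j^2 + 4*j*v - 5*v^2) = (j + v)/(j + 5*v)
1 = 1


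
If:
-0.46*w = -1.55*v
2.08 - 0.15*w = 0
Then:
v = 4.12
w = 13.87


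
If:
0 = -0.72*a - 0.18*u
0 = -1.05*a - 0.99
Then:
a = -0.94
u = 3.77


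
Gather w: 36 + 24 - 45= 15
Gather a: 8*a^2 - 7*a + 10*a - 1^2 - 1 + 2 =8*a^2 + 3*a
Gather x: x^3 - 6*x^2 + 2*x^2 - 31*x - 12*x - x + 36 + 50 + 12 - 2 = x^3 - 4*x^2 - 44*x + 96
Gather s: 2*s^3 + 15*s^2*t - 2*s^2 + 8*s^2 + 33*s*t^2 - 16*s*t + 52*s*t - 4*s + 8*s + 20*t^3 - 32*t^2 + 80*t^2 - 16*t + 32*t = 2*s^3 + s^2*(15*t + 6) + s*(33*t^2 + 36*t + 4) + 20*t^3 + 48*t^2 + 16*t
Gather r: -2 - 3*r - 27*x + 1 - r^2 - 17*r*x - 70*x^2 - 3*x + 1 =-r^2 + r*(-17*x - 3) - 70*x^2 - 30*x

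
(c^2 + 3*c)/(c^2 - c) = (c + 3)/(c - 1)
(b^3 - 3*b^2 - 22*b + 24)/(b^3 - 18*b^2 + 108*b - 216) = (b^2 + 3*b - 4)/(b^2 - 12*b + 36)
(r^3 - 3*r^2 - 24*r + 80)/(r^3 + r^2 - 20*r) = (r - 4)/r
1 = 1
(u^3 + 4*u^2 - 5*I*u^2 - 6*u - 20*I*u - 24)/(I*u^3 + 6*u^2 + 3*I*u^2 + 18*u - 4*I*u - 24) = (-I*u^2 - 5*u + 6*I)/(u^2 - u*(1 + 6*I) + 6*I)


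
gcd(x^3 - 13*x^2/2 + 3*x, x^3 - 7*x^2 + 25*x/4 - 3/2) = x^2 - 13*x/2 + 3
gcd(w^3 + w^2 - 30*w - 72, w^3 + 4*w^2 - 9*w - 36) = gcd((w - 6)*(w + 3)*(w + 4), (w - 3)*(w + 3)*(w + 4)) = w^2 + 7*w + 12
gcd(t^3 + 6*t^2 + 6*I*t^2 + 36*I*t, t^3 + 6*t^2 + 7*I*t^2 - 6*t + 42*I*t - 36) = t^2 + t*(6 + 6*I) + 36*I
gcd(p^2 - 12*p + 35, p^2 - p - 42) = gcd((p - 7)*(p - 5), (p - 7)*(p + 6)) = p - 7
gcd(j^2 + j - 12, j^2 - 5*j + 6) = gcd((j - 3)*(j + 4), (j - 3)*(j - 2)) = j - 3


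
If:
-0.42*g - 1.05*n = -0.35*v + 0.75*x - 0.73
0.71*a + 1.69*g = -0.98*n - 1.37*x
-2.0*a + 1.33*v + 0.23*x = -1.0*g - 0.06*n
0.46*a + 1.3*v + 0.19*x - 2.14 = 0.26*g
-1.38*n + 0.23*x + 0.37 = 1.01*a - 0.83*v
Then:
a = 0.20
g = -1.41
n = 0.97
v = 1.16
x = 0.94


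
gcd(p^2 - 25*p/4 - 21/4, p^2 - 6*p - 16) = 1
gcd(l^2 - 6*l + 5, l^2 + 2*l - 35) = l - 5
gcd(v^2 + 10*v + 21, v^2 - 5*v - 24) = v + 3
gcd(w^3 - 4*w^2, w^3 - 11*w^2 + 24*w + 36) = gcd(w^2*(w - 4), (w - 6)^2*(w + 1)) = 1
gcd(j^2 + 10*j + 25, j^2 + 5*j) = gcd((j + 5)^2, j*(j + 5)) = j + 5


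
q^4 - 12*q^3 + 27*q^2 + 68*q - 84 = (q - 7)*(q - 6)*(q - 1)*(q + 2)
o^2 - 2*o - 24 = (o - 6)*(o + 4)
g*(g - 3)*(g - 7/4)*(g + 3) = g^4 - 7*g^3/4 - 9*g^2 + 63*g/4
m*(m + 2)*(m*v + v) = m^3*v + 3*m^2*v + 2*m*v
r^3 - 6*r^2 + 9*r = r*(r - 3)^2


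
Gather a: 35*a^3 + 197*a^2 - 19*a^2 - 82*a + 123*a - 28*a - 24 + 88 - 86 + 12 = 35*a^3 + 178*a^2 + 13*a - 10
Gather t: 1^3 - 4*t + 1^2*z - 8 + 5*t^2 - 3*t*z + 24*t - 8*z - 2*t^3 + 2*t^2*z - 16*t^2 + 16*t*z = -2*t^3 + t^2*(2*z - 11) + t*(13*z + 20) - 7*z - 7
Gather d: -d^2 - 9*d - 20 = -d^2 - 9*d - 20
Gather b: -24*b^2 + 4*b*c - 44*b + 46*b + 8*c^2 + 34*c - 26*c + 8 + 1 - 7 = -24*b^2 + b*(4*c + 2) + 8*c^2 + 8*c + 2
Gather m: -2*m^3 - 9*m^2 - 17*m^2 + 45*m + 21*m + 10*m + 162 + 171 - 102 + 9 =-2*m^3 - 26*m^2 + 76*m + 240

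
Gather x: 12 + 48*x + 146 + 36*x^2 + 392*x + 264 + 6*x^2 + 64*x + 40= 42*x^2 + 504*x + 462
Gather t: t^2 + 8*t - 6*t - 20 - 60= t^2 + 2*t - 80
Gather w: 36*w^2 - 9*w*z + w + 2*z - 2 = 36*w^2 + w*(1 - 9*z) + 2*z - 2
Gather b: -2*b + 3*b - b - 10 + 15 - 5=0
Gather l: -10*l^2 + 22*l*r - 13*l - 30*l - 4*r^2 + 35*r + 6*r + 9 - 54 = -10*l^2 + l*(22*r - 43) - 4*r^2 + 41*r - 45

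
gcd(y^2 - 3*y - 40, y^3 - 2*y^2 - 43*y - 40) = y^2 - 3*y - 40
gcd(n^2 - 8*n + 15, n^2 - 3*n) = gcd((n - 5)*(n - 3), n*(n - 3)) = n - 3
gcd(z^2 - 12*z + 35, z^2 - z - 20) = z - 5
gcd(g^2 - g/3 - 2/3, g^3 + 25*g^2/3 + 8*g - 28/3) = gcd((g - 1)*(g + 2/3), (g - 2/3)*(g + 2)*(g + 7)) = 1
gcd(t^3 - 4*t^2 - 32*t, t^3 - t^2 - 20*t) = t^2 + 4*t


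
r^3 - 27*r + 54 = (r - 3)^2*(r + 6)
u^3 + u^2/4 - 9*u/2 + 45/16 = (u - 3/2)*(u - 3/4)*(u + 5/2)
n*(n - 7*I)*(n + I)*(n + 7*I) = n^4 + I*n^3 + 49*n^2 + 49*I*n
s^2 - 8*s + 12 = (s - 6)*(s - 2)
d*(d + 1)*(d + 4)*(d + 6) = d^4 + 11*d^3 + 34*d^2 + 24*d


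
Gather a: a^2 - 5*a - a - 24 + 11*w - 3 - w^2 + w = a^2 - 6*a - w^2 + 12*w - 27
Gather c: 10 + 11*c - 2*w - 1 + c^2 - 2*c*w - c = c^2 + c*(10 - 2*w) - 2*w + 9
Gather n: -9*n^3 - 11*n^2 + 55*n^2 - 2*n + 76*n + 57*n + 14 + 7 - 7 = -9*n^3 + 44*n^2 + 131*n + 14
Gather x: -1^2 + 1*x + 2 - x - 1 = 0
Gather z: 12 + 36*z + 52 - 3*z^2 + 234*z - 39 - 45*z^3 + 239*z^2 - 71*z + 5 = -45*z^3 + 236*z^2 + 199*z + 30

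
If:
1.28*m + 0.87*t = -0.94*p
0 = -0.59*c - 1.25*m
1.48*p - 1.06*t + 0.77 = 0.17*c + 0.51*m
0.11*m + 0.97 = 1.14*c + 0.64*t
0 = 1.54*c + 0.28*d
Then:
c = 0.53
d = -2.89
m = -0.25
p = -0.16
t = 0.54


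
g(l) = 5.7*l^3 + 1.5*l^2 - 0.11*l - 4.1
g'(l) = 17.1*l^2 + 3.0*l - 0.11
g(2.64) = 110.94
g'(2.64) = 126.99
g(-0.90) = -6.94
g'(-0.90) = 11.04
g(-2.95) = -137.05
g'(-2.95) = 139.85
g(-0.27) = -4.07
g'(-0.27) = 0.33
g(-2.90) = -130.18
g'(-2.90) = 135.00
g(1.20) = 7.78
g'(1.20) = 28.11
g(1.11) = 5.42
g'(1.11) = 24.29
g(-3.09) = -157.61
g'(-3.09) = 153.89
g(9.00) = 4271.71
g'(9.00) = 1411.99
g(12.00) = 10060.18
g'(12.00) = 2498.29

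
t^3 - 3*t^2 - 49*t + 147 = (t - 7)*(t - 3)*(t + 7)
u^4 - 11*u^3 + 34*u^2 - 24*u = u*(u - 6)*(u - 4)*(u - 1)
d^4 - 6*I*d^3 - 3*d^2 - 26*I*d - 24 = (d - 4*I)*(d - 3*I)*(d - I)*(d + 2*I)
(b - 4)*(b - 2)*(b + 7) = b^3 + b^2 - 34*b + 56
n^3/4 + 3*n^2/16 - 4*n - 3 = (n/4 + 1)*(n - 4)*(n + 3/4)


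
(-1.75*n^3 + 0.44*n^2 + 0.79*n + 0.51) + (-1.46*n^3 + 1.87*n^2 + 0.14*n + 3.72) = -3.21*n^3 + 2.31*n^2 + 0.93*n + 4.23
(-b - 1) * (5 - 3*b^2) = 3*b^3 + 3*b^2 - 5*b - 5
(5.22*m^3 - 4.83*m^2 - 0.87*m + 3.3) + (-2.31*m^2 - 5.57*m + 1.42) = 5.22*m^3 - 7.14*m^2 - 6.44*m + 4.72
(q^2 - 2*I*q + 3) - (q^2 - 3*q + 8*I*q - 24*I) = 3*q - 10*I*q + 3 + 24*I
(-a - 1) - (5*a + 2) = -6*a - 3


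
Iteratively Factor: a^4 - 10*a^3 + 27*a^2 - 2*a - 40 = (a - 4)*(a^3 - 6*a^2 + 3*a + 10) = (a - 4)*(a - 2)*(a^2 - 4*a - 5) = (a - 5)*(a - 4)*(a - 2)*(a + 1)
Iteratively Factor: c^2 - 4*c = (c - 4)*(c)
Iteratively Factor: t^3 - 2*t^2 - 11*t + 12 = (t - 1)*(t^2 - t - 12) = (t - 4)*(t - 1)*(t + 3)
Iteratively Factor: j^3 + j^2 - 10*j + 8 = (j + 4)*(j^2 - 3*j + 2) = (j - 1)*(j + 4)*(j - 2)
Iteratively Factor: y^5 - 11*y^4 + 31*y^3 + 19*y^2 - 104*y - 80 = (y - 4)*(y^4 - 7*y^3 + 3*y^2 + 31*y + 20) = (y - 5)*(y - 4)*(y^3 - 2*y^2 - 7*y - 4) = (y - 5)*(y - 4)*(y + 1)*(y^2 - 3*y - 4) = (y - 5)*(y - 4)^2*(y + 1)*(y + 1)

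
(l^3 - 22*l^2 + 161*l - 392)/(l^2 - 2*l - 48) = (l^2 - 14*l + 49)/(l + 6)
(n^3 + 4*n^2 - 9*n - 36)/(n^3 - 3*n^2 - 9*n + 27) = (n + 4)/(n - 3)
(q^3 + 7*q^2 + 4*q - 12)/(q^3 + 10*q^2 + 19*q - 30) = (q + 2)/(q + 5)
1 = 1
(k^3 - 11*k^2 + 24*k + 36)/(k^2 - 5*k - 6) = k - 6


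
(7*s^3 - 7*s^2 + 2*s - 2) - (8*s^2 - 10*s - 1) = 7*s^3 - 15*s^2 + 12*s - 1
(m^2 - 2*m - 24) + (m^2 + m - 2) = 2*m^2 - m - 26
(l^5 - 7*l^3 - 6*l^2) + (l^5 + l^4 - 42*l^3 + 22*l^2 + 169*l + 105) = 2*l^5 + l^4 - 49*l^3 + 16*l^2 + 169*l + 105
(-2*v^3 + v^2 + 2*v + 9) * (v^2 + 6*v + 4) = -2*v^5 - 11*v^4 + 25*v^2 + 62*v + 36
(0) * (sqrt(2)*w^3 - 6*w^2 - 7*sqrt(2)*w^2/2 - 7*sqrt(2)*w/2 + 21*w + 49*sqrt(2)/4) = 0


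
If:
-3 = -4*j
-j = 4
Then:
No Solution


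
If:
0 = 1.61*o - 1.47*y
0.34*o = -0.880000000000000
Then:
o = -2.59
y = -2.83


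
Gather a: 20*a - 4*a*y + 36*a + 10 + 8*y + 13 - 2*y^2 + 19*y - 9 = a*(56 - 4*y) - 2*y^2 + 27*y + 14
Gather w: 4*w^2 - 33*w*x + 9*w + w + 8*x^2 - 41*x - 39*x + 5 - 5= 4*w^2 + w*(10 - 33*x) + 8*x^2 - 80*x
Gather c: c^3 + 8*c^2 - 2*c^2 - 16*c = c^3 + 6*c^2 - 16*c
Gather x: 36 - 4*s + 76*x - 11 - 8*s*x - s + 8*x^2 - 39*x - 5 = -5*s + 8*x^2 + x*(37 - 8*s) + 20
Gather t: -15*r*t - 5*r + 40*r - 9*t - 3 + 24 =35*r + t*(-15*r - 9) + 21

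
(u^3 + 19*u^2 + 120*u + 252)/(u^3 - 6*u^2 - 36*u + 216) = (u^2 + 13*u + 42)/(u^2 - 12*u + 36)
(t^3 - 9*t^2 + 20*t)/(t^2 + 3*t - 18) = t*(t^2 - 9*t + 20)/(t^2 + 3*t - 18)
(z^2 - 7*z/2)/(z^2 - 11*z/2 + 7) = z/(z - 2)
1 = 1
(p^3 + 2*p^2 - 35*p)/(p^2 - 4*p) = (p^2 + 2*p - 35)/(p - 4)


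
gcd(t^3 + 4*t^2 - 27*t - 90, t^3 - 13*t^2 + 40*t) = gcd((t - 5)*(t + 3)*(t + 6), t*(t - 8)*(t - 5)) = t - 5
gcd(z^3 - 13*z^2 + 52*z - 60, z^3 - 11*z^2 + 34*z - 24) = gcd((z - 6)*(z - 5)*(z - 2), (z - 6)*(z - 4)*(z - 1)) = z - 6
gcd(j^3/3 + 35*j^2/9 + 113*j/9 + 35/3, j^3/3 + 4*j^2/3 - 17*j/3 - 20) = j + 3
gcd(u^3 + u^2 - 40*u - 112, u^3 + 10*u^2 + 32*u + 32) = u^2 + 8*u + 16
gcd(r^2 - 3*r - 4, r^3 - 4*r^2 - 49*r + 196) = r - 4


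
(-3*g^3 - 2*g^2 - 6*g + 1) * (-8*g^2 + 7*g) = 24*g^5 - 5*g^4 + 34*g^3 - 50*g^2 + 7*g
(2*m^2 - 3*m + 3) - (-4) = 2*m^2 - 3*m + 7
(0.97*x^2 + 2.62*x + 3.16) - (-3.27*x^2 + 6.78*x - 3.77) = 4.24*x^2 - 4.16*x + 6.93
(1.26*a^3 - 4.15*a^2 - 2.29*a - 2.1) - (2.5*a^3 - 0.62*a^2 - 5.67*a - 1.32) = -1.24*a^3 - 3.53*a^2 + 3.38*a - 0.78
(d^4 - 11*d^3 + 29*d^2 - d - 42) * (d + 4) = d^5 - 7*d^4 - 15*d^3 + 115*d^2 - 46*d - 168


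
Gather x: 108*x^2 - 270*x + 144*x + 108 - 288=108*x^2 - 126*x - 180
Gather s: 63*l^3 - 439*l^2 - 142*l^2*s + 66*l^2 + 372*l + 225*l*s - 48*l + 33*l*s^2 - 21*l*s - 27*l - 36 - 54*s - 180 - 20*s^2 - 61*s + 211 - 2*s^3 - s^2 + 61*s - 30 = 63*l^3 - 373*l^2 + 297*l - 2*s^3 + s^2*(33*l - 21) + s*(-142*l^2 + 204*l - 54) - 35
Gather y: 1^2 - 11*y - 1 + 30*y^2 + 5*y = 30*y^2 - 6*y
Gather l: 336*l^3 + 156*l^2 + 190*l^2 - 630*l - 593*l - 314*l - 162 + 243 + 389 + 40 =336*l^3 + 346*l^2 - 1537*l + 510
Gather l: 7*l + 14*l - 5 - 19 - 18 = 21*l - 42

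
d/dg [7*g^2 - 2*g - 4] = 14*g - 2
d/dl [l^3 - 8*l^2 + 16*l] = 3*l^2 - 16*l + 16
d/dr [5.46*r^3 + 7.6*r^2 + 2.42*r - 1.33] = 16.38*r^2 + 15.2*r + 2.42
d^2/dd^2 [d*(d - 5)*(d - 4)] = 6*d - 18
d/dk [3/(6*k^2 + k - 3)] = 3*(-12*k - 1)/(6*k^2 + k - 3)^2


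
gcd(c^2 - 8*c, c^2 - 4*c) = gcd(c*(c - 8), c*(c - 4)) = c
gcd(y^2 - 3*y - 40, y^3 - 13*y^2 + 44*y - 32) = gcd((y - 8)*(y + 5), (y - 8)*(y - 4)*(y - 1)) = y - 8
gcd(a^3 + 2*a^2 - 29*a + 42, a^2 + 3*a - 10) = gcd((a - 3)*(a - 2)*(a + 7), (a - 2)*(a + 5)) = a - 2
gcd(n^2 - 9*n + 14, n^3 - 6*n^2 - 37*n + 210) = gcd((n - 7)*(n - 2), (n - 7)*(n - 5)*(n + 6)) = n - 7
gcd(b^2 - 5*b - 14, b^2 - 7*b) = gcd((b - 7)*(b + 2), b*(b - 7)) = b - 7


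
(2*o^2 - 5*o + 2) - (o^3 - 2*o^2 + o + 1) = -o^3 + 4*o^2 - 6*o + 1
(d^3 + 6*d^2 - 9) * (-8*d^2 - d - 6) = -8*d^5 - 49*d^4 - 12*d^3 + 36*d^2 + 9*d + 54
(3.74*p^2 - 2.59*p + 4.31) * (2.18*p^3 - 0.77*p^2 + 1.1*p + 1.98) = 8.1532*p^5 - 8.526*p^4 + 15.5041*p^3 + 1.2375*p^2 - 0.3872*p + 8.5338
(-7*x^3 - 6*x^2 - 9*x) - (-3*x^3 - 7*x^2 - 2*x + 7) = -4*x^3 + x^2 - 7*x - 7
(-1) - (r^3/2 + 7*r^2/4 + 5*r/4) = -r^3/2 - 7*r^2/4 - 5*r/4 - 1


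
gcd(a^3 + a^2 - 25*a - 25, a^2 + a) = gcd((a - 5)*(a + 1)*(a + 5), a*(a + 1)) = a + 1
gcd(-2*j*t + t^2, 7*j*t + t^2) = t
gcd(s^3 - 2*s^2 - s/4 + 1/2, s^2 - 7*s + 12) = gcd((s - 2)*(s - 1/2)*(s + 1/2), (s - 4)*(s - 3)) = 1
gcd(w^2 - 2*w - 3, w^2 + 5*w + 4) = w + 1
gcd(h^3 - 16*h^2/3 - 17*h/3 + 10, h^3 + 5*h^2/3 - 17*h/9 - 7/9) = h - 1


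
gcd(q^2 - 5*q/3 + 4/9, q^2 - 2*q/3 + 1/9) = q - 1/3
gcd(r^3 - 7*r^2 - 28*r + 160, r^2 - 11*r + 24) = r - 8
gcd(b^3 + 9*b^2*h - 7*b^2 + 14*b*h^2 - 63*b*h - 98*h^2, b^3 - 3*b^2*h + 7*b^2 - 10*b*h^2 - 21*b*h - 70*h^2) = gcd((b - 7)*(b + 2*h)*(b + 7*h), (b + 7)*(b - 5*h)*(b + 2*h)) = b + 2*h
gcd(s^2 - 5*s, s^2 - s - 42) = 1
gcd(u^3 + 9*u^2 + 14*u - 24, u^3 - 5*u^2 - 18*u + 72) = u + 4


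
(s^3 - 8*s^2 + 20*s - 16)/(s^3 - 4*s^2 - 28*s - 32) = (-s^3 + 8*s^2 - 20*s + 16)/(-s^3 + 4*s^2 + 28*s + 32)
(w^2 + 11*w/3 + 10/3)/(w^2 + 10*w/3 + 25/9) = 3*(w + 2)/(3*w + 5)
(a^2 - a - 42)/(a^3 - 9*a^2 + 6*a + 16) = (a^2 - a - 42)/(a^3 - 9*a^2 + 6*a + 16)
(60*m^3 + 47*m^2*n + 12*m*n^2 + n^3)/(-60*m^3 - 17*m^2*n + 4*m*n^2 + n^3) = (-4*m - n)/(4*m - n)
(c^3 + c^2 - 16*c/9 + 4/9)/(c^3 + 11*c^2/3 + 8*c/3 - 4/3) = (c - 2/3)/(c + 2)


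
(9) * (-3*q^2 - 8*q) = -27*q^2 - 72*q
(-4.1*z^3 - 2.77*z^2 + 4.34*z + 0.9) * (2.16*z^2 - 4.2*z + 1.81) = -8.856*z^5 + 11.2368*z^4 + 13.5874*z^3 - 21.2977*z^2 + 4.0754*z + 1.629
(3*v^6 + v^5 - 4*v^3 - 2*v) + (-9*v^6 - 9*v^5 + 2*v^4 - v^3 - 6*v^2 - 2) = -6*v^6 - 8*v^5 + 2*v^4 - 5*v^3 - 6*v^2 - 2*v - 2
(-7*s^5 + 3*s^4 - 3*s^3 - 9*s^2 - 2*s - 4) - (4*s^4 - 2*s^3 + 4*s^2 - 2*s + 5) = -7*s^5 - s^4 - s^3 - 13*s^2 - 9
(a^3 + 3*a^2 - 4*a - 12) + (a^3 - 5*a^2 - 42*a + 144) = 2*a^3 - 2*a^2 - 46*a + 132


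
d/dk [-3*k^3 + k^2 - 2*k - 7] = -9*k^2 + 2*k - 2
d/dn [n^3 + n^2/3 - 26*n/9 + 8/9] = 3*n^2 + 2*n/3 - 26/9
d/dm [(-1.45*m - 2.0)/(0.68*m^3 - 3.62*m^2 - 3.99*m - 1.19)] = (1.972*m^3 - 1.169*m^2 - 14.48*m - 6.2545)/(0.4624*m^6 - 4.9232*m^5 + 7.678*m^4 + 27.2692*m^3 + 24.5357*m^2 + 9.4962*m + 1.4161)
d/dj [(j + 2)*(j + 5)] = 2*j + 7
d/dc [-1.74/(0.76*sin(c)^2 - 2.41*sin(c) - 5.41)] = (2.6448*sin(c) - 4.1934)*cos(c)/(-0.76*sin(c)^2 + 2.41*sin(c) + 5.41)^2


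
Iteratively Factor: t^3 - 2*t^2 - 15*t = (t + 3)*(t^2 - 5*t) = t*(t + 3)*(t - 5)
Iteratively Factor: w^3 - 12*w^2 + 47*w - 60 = (w - 4)*(w^2 - 8*w + 15) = (w - 5)*(w - 4)*(w - 3)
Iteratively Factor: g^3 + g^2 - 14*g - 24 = (g - 4)*(g^2 + 5*g + 6) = (g - 4)*(g + 3)*(g + 2)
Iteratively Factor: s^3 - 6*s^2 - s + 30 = (s - 3)*(s^2 - 3*s - 10) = (s - 5)*(s - 3)*(s + 2)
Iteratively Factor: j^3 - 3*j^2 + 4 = (j - 2)*(j^2 - j - 2) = (j - 2)*(j + 1)*(j - 2)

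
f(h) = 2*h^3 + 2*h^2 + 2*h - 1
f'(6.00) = 242.00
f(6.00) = 515.00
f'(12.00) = 914.00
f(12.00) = 3767.00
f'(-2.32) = 25.01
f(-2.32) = -19.85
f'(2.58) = 52.26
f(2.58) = 51.82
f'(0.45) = 5.02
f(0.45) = 0.49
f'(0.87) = 10.02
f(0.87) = 3.57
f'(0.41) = 4.65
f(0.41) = 0.29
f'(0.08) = 2.36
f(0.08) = -0.83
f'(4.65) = 150.34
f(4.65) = 252.63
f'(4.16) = 122.47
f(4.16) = 185.91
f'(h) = 6*h^2 + 4*h + 2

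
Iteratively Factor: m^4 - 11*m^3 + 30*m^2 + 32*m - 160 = (m + 2)*(m^3 - 13*m^2 + 56*m - 80) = (m - 5)*(m + 2)*(m^2 - 8*m + 16) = (m - 5)*(m - 4)*(m + 2)*(m - 4)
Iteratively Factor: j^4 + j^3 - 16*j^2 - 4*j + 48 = (j - 3)*(j^3 + 4*j^2 - 4*j - 16) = (j - 3)*(j - 2)*(j^2 + 6*j + 8) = (j - 3)*(j - 2)*(j + 4)*(j + 2)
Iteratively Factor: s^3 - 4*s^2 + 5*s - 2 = (s - 1)*(s^2 - 3*s + 2) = (s - 2)*(s - 1)*(s - 1)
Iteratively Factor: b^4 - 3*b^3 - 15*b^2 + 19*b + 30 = (b + 1)*(b^3 - 4*b^2 - 11*b + 30) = (b - 2)*(b + 1)*(b^2 - 2*b - 15) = (b - 2)*(b + 1)*(b + 3)*(b - 5)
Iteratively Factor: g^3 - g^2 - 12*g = (g + 3)*(g^2 - 4*g) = (g - 4)*(g + 3)*(g)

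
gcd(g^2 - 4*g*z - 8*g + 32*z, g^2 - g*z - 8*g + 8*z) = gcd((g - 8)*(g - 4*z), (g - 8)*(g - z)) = g - 8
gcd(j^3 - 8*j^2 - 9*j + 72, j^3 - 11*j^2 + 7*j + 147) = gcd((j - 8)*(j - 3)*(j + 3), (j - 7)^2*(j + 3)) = j + 3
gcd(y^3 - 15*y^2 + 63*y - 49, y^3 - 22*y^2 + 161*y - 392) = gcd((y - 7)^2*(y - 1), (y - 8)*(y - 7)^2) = y^2 - 14*y + 49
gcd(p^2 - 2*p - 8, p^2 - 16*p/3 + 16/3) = p - 4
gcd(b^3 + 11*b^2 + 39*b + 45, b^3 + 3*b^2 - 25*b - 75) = b^2 + 8*b + 15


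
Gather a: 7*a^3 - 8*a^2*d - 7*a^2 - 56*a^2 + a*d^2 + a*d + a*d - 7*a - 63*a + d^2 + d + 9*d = 7*a^3 + a^2*(-8*d - 63) + a*(d^2 + 2*d - 70) + d^2 + 10*d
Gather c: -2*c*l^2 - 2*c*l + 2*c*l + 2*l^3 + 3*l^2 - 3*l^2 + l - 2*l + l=-2*c*l^2 + 2*l^3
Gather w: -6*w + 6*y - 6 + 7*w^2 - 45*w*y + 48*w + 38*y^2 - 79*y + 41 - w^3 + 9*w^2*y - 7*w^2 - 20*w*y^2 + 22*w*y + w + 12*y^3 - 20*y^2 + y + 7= -w^3 + 9*w^2*y + w*(-20*y^2 - 23*y + 43) + 12*y^3 + 18*y^2 - 72*y + 42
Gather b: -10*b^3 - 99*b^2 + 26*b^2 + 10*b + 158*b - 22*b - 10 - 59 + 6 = -10*b^3 - 73*b^2 + 146*b - 63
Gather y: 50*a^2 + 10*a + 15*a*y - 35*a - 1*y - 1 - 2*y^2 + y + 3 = 50*a^2 + 15*a*y - 25*a - 2*y^2 + 2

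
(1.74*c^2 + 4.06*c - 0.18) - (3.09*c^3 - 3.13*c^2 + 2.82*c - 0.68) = -3.09*c^3 + 4.87*c^2 + 1.24*c + 0.5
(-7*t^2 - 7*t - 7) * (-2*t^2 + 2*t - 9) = 14*t^4 + 63*t^2 + 49*t + 63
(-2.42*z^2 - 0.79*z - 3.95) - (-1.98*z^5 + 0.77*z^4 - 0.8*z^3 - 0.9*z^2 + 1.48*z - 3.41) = 1.98*z^5 - 0.77*z^4 + 0.8*z^3 - 1.52*z^2 - 2.27*z - 0.54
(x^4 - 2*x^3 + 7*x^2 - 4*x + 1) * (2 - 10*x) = -10*x^5 + 22*x^4 - 74*x^3 + 54*x^2 - 18*x + 2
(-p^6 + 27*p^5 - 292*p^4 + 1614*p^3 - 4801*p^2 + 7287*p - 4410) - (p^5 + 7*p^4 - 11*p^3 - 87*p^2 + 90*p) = -p^6 + 26*p^5 - 299*p^4 + 1625*p^3 - 4714*p^2 + 7197*p - 4410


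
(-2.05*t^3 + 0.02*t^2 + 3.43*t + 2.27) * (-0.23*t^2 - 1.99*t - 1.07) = 0.4715*t^5 + 4.0749*t^4 + 1.3648*t^3 - 7.3692*t^2 - 8.1874*t - 2.4289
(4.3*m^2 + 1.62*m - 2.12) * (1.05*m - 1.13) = 4.515*m^3 - 3.158*m^2 - 4.0566*m + 2.3956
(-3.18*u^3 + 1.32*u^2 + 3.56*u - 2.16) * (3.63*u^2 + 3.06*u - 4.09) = -11.5434*u^5 - 4.9392*u^4 + 29.9682*u^3 - 2.346*u^2 - 21.17*u + 8.8344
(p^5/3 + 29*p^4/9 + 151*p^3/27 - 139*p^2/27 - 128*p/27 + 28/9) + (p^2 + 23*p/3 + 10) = p^5/3 + 29*p^4/9 + 151*p^3/27 - 112*p^2/27 + 79*p/27 + 118/9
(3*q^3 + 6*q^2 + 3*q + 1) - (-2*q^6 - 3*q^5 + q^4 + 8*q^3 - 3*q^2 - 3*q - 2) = 2*q^6 + 3*q^5 - q^4 - 5*q^3 + 9*q^2 + 6*q + 3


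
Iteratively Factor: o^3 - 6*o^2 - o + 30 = (o + 2)*(o^2 - 8*o + 15) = (o - 3)*(o + 2)*(o - 5)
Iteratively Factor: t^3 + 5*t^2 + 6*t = (t + 3)*(t^2 + 2*t) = (t + 2)*(t + 3)*(t)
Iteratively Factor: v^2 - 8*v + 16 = (v - 4)*(v - 4)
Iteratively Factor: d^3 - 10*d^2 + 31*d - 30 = (d - 2)*(d^2 - 8*d + 15) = (d - 3)*(d - 2)*(d - 5)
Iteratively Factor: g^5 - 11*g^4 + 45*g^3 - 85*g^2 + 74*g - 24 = (g - 1)*(g^4 - 10*g^3 + 35*g^2 - 50*g + 24) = (g - 1)^2*(g^3 - 9*g^2 + 26*g - 24) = (g - 3)*(g - 1)^2*(g^2 - 6*g + 8) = (g - 4)*(g - 3)*(g - 1)^2*(g - 2)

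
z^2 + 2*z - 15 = (z - 3)*(z + 5)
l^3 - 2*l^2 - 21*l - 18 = (l - 6)*(l + 1)*(l + 3)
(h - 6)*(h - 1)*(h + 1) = h^3 - 6*h^2 - h + 6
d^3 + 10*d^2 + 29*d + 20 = (d + 1)*(d + 4)*(d + 5)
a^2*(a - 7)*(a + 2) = a^4 - 5*a^3 - 14*a^2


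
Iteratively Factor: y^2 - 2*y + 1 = (y - 1)*(y - 1)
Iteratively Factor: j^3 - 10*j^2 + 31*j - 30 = (j - 2)*(j^2 - 8*j + 15) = (j - 5)*(j - 2)*(j - 3)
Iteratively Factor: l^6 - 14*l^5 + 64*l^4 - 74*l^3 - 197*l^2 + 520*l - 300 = (l - 5)*(l^5 - 9*l^4 + 19*l^3 + 21*l^2 - 92*l + 60) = (l - 5)*(l - 3)*(l^4 - 6*l^3 + l^2 + 24*l - 20) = (l - 5)^2*(l - 3)*(l^3 - l^2 - 4*l + 4) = (l - 5)^2*(l - 3)*(l - 2)*(l^2 + l - 2) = (l - 5)^2*(l - 3)*(l - 2)*(l - 1)*(l + 2)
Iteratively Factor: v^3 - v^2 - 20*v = (v - 5)*(v^2 + 4*v) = v*(v - 5)*(v + 4)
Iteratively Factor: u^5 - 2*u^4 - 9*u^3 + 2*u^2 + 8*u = (u + 1)*(u^4 - 3*u^3 - 6*u^2 + 8*u) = (u + 1)*(u + 2)*(u^3 - 5*u^2 + 4*u) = (u - 1)*(u + 1)*(u + 2)*(u^2 - 4*u) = u*(u - 1)*(u + 1)*(u + 2)*(u - 4)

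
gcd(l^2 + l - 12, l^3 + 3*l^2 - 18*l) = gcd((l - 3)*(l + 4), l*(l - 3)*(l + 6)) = l - 3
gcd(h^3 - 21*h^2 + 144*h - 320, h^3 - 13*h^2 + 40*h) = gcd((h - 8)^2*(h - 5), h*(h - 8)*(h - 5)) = h^2 - 13*h + 40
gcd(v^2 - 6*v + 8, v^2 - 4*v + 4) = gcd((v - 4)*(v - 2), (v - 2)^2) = v - 2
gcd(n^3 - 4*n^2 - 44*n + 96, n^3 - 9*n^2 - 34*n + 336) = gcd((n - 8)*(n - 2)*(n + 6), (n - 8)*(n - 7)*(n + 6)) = n^2 - 2*n - 48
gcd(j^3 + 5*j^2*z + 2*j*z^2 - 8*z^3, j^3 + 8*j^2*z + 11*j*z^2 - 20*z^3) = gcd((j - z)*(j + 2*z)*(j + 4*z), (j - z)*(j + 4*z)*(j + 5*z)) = -j^2 - 3*j*z + 4*z^2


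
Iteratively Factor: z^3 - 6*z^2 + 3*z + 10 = (z + 1)*(z^2 - 7*z + 10) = (z - 2)*(z + 1)*(z - 5)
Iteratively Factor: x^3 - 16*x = (x + 4)*(x^2 - 4*x) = (x - 4)*(x + 4)*(x)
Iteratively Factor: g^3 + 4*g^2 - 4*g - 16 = (g - 2)*(g^2 + 6*g + 8) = (g - 2)*(g + 2)*(g + 4)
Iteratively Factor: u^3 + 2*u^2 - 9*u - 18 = (u - 3)*(u^2 + 5*u + 6) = (u - 3)*(u + 2)*(u + 3)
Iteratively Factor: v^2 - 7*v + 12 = (v - 4)*(v - 3)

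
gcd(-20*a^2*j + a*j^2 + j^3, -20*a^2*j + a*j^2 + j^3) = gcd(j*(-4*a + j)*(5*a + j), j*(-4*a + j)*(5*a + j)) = 20*a^2*j - a*j^2 - j^3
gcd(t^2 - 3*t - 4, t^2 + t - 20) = t - 4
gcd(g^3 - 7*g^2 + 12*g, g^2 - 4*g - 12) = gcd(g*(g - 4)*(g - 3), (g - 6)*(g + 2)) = 1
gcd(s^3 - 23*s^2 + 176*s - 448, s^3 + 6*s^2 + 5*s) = 1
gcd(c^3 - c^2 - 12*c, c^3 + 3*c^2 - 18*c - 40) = c - 4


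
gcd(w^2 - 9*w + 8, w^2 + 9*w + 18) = 1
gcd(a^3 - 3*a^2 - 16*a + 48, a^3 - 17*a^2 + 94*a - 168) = a - 4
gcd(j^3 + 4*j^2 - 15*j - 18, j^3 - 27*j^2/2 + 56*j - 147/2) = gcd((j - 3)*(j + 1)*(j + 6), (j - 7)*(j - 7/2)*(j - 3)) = j - 3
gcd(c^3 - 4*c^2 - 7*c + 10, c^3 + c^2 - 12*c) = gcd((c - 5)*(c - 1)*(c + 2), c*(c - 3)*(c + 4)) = 1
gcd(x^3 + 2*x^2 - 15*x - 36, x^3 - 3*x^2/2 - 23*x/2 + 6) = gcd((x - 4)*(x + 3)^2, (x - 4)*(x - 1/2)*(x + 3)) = x^2 - x - 12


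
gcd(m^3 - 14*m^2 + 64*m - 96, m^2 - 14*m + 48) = m - 6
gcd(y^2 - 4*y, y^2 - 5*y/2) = y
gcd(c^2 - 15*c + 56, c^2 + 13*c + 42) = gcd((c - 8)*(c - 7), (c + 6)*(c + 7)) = 1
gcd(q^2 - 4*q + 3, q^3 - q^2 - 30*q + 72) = q - 3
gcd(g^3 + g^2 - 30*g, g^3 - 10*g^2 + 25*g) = g^2 - 5*g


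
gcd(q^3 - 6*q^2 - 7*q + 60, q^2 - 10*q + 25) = q - 5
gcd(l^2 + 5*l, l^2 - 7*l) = l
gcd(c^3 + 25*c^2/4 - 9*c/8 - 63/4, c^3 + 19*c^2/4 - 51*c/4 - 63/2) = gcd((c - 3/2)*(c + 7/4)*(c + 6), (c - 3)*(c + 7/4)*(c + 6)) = c^2 + 31*c/4 + 21/2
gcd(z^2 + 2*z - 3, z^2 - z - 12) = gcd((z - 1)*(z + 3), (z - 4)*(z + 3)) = z + 3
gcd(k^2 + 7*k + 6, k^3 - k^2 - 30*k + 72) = k + 6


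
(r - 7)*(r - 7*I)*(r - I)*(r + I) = r^4 - 7*r^3 - 7*I*r^3 + r^2 + 49*I*r^2 - 7*r - 7*I*r + 49*I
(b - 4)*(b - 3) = b^2 - 7*b + 12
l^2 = l^2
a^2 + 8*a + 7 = (a + 1)*(a + 7)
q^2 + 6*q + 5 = (q + 1)*(q + 5)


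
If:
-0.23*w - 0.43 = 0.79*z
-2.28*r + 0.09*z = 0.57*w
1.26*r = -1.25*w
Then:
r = -0.03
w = 0.03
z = -0.55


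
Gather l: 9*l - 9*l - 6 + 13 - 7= 0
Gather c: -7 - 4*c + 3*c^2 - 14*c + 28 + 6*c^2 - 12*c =9*c^2 - 30*c + 21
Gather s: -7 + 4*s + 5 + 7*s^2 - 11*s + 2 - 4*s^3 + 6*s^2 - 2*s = -4*s^3 + 13*s^2 - 9*s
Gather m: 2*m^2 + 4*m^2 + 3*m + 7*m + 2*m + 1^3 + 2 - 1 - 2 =6*m^2 + 12*m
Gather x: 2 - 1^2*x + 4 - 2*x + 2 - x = 8 - 4*x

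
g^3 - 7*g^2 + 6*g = g*(g - 6)*(g - 1)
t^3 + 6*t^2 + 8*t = t*(t + 2)*(t + 4)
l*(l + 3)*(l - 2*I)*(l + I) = l^4 + 3*l^3 - I*l^3 + 2*l^2 - 3*I*l^2 + 6*l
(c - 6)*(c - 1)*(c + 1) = c^3 - 6*c^2 - c + 6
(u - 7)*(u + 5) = u^2 - 2*u - 35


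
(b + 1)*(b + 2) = b^2 + 3*b + 2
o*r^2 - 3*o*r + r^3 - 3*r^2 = r*(o + r)*(r - 3)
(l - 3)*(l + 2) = l^2 - l - 6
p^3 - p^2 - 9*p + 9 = (p - 3)*(p - 1)*(p + 3)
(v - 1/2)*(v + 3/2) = v^2 + v - 3/4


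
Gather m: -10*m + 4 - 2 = 2 - 10*m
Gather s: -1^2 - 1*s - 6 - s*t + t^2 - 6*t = s*(-t - 1) + t^2 - 6*t - 7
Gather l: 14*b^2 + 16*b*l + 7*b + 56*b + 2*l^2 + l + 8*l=14*b^2 + 63*b + 2*l^2 + l*(16*b + 9)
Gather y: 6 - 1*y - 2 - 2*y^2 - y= -2*y^2 - 2*y + 4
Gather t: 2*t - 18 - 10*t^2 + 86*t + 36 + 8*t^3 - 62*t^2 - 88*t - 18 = 8*t^3 - 72*t^2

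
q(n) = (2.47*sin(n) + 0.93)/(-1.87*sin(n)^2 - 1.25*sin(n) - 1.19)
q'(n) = (3.74*sin(n)*cos(n) + 1.25*cos(n))*(2.47*sin(n) + 0.93)/(-1.87*sin(n)^2 - 1.25*sin(n) - 1.19)^2 + 2.47*cos(n)/(-1.87*sin(n)^2 - 1.25*sin(n) - 1.19) = (4.6189*sin(n)^2 + 3.4782*sin(n) - 1.7768)*cos(n)/(3.4969*sin(n)^4 + 4.675*sin(n)^3 + 6.0131*sin(n)^2 + 2.975*sin(n) + 1.4161)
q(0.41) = -0.96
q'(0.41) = 0.08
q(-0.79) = 0.66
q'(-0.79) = -0.87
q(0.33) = -0.97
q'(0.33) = -0.05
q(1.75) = -0.79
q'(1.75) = -0.06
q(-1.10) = 0.81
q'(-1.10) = -0.22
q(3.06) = -0.87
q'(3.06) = 0.86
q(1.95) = -0.81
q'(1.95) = -0.13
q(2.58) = -0.94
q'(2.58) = -0.21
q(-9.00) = 0.09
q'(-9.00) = 2.24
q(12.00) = 0.37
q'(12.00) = -1.74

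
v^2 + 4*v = v*(v + 4)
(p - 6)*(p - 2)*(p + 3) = p^3 - 5*p^2 - 12*p + 36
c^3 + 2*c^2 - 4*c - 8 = (c - 2)*(c + 2)^2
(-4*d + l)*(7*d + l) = -28*d^2 + 3*d*l + l^2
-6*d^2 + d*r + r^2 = (-2*d + r)*(3*d + r)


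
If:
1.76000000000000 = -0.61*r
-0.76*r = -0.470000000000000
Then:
No Solution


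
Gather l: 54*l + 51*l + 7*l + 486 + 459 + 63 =112*l + 1008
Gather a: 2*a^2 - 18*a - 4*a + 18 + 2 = 2*a^2 - 22*a + 20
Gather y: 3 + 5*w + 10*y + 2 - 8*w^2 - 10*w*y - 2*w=-8*w^2 + 3*w + y*(10 - 10*w) + 5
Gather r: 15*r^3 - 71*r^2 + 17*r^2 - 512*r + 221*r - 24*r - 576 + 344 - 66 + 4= 15*r^3 - 54*r^2 - 315*r - 294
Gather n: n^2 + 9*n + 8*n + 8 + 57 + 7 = n^2 + 17*n + 72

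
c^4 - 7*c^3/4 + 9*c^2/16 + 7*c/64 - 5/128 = (c - 5/4)*(c - 1/2)*(c - 1/4)*(c + 1/4)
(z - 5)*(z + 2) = z^2 - 3*z - 10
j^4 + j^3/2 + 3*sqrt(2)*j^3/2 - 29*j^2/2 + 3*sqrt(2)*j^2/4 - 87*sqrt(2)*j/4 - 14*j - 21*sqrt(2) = (j - 4)*(j + 1)*(j + 7/2)*(j + 3*sqrt(2)/2)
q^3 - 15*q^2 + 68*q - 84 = (q - 7)*(q - 6)*(q - 2)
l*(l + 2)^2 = l^3 + 4*l^2 + 4*l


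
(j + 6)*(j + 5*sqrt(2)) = j^2 + 6*j + 5*sqrt(2)*j + 30*sqrt(2)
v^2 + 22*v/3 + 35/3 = (v + 7/3)*(v + 5)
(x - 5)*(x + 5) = x^2 - 25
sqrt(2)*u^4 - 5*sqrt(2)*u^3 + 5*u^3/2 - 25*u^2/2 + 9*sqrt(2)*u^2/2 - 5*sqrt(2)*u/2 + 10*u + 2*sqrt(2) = (u - 4)*(u - 1)*(u + sqrt(2))*(sqrt(2)*u + 1/2)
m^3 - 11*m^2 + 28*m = m*(m - 7)*(m - 4)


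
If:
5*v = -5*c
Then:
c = -v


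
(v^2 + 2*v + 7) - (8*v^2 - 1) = -7*v^2 + 2*v + 8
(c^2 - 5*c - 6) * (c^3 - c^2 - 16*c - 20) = c^5 - 6*c^4 - 17*c^3 + 66*c^2 + 196*c + 120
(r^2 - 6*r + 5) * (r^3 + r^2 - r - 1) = r^5 - 5*r^4 - 2*r^3 + 10*r^2 + r - 5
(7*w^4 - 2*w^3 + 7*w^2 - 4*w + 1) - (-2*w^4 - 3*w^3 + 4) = 9*w^4 + w^3 + 7*w^2 - 4*w - 3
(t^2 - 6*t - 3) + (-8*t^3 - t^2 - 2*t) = -8*t^3 - 8*t - 3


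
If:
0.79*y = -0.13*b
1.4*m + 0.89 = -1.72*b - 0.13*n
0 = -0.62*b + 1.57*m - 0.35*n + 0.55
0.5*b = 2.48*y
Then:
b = 0.00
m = -0.55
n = -0.90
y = 0.00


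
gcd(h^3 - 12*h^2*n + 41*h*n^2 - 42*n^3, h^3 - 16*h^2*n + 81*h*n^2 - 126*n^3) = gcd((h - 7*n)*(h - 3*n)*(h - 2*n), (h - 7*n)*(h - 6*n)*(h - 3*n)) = h^2 - 10*h*n + 21*n^2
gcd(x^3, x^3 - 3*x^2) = x^2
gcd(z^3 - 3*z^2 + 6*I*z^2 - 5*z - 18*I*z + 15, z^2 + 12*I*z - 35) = z + 5*I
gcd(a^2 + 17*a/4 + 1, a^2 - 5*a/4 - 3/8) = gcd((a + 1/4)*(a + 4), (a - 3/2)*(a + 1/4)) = a + 1/4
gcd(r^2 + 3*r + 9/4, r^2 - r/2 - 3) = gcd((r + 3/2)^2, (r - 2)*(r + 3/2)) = r + 3/2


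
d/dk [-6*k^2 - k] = -12*k - 1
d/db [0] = 0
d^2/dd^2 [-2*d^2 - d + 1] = -4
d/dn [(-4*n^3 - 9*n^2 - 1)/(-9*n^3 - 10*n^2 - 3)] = n*(-41*n^3 + 9*n + 34)/(81*n^6 + 180*n^5 + 100*n^4 + 54*n^3 + 60*n^2 + 9)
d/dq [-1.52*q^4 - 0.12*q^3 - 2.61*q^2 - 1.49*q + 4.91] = -6.08*q^3 - 0.36*q^2 - 5.22*q - 1.49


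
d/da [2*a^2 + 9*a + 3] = 4*a + 9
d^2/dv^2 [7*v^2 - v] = 14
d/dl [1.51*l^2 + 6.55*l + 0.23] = 3.02*l + 6.55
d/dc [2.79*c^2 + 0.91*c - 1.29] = 5.58*c + 0.91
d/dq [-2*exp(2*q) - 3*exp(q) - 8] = (-4*exp(q) - 3)*exp(q)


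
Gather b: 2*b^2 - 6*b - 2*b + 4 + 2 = 2*b^2 - 8*b + 6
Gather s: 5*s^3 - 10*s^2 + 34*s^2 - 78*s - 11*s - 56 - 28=5*s^3 + 24*s^2 - 89*s - 84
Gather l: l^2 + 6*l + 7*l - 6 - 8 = l^2 + 13*l - 14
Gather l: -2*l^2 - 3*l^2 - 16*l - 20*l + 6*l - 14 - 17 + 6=-5*l^2 - 30*l - 25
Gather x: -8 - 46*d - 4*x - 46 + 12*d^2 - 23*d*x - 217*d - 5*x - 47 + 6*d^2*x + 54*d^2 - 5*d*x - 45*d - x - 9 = 66*d^2 - 308*d + x*(6*d^2 - 28*d - 10) - 110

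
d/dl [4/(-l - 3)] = 4/(l + 3)^2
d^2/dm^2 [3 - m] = 0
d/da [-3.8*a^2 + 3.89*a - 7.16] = 3.89 - 7.6*a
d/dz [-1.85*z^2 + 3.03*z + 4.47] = 3.03 - 3.7*z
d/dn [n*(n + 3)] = 2*n + 3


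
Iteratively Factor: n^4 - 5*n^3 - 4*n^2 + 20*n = (n - 2)*(n^3 - 3*n^2 - 10*n) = (n - 2)*(n + 2)*(n^2 - 5*n) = (n - 5)*(n - 2)*(n + 2)*(n)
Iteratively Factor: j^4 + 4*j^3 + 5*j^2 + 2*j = (j + 1)*(j^3 + 3*j^2 + 2*j) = (j + 1)^2*(j^2 + 2*j) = (j + 1)^2*(j + 2)*(j)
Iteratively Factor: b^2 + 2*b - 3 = (b - 1)*(b + 3)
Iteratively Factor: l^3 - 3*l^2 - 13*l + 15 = (l - 5)*(l^2 + 2*l - 3) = (l - 5)*(l + 3)*(l - 1)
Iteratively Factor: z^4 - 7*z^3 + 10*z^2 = (z)*(z^3 - 7*z^2 + 10*z) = z*(z - 2)*(z^2 - 5*z) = z*(z - 5)*(z - 2)*(z)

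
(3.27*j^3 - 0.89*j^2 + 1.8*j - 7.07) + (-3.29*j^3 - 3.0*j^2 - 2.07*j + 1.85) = -0.02*j^3 - 3.89*j^2 - 0.27*j - 5.22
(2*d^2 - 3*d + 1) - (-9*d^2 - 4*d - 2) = 11*d^2 + d + 3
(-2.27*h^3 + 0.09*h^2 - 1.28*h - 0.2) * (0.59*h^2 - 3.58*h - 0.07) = -1.3393*h^5 + 8.1797*h^4 - 0.9185*h^3 + 4.4581*h^2 + 0.8056*h + 0.014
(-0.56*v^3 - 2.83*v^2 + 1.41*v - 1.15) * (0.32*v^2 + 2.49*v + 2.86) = -0.1792*v^5 - 2.3*v^4 - 8.1971*v^3 - 4.9509*v^2 + 1.1691*v - 3.289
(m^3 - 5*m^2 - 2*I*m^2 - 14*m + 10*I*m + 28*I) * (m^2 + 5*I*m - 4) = m^5 - 5*m^4 + 3*I*m^4 - 8*m^3 - 15*I*m^3 - 30*m^2 - 34*I*m^2 - 84*m - 40*I*m - 112*I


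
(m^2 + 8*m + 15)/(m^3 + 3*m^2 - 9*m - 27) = (m + 5)/(m^2 - 9)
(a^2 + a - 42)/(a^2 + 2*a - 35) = (a - 6)/(a - 5)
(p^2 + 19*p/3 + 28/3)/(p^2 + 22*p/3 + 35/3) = (p + 4)/(p + 5)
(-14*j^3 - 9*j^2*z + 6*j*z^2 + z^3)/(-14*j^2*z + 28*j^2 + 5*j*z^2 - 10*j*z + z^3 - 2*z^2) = (j + z)/(z - 2)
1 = 1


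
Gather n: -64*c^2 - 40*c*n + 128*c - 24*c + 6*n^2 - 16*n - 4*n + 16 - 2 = -64*c^2 + 104*c + 6*n^2 + n*(-40*c - 20) + 14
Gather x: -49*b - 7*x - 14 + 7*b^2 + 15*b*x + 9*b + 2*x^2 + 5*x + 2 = 7*b^2 - 40*b + 2*x^2 + x*(15*b - 2) - 12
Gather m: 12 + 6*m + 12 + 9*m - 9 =15*m + 15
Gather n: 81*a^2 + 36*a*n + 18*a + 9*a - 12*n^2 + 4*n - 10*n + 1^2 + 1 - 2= 81*a^2 + 27*a - 12*n^2 + n*(36*a - 6)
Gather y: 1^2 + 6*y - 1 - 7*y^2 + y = -7*y^2 + 7*y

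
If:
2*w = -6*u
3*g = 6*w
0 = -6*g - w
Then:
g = 0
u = 0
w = 0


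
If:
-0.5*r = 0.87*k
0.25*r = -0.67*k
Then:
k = 0.00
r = 0.00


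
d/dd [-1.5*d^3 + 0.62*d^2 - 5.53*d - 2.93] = -4.5*d^2 + 1.24*d - 5.53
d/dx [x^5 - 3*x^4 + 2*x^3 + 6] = x^2*(5*x^2 - 12*x + 6)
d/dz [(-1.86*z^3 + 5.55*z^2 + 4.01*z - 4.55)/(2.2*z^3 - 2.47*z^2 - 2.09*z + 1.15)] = (-7.6158*z^4 - 9.8692*z^3 + 21.9182*z^2 - 9.712*z - 4.898)/(4.84*z^6 - 10.868*z^5 - 3.0951*z^4 + 15.3846*z^3 - 1.3129*z^2 - 4.807*z + 1.3225)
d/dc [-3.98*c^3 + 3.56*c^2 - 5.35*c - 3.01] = -11.94*c^2 + 7.12*c - 5.35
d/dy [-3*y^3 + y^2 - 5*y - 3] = -9*y^2 + 2*y - 5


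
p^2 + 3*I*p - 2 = (p + I)*(p + 2*I)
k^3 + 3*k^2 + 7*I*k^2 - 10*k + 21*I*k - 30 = (k + 3)*(k + 2*I)*(k + 5*I)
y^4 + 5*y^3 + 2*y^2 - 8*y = y*(y - 1)*(y + 2)*(y + 4)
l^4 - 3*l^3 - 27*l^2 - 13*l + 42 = (l - 7)*(l - 1)*(l + 2)*(l + 3)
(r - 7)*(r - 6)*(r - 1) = r^3 - 14*r^2 + 55*r - 42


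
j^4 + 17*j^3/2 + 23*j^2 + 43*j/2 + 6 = (j + 1/2)*(j + 1)*(j + 3)*(j + 4)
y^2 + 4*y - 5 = (y - 1)*(y + 5)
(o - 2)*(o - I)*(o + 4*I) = o^3 - 2*o^2 + 3*I*o^2 + 4*o - 6*I*o - 8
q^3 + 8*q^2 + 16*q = q*(q + 4)^2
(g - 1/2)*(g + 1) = g^2 + g/2 - 1/2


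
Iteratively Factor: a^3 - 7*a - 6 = (a - 3)*(a^2 + 3*a + 2) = (a - 3)*(a + 1)*(a + 2)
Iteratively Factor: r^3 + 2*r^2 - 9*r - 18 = (r - 3)*(r^2 + 5*r + 6) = (r - 3)*(r + 3)*(r + 2)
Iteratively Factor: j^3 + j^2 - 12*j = (j + 4)*(j^2 - 3*j) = (j - 3)*(j + 4)*(j)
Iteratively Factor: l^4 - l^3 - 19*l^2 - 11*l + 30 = (l - 1)*(l^3 - 19*l - 30) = (l - 1)*(l + 3)*(l^2 - 3*l - 10) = (l - 5)*(l - 1)*(l + 3)*(l + 2)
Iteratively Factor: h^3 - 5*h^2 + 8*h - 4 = (h - 2)*(h^2 - 3*h + 2) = (h - 2)*(h - 1)*(h - 2)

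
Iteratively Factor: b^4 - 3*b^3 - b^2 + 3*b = (b - 3)*(b^3 - b) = (b - 3)*(b + 1)*(b^2 - b) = b*(b - 3)*(b + 1)*(b - 1)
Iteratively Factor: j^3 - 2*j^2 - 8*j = (j)*(j^2 - 2*j - 8) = j*(j - 4)*(j + 2)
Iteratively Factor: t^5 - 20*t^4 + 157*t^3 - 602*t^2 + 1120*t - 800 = (t - 5)*(t^4 - 15*t^3 + 82*t^2 - 192*t + 160) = (t - 5)*(t - 4)*(t^3 - 11*t^2 + 38*t - 40) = (t - 5)*(t - 4)*(t - 2)*(t^2 - 9*t + 20) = (t - 5)^2*(t - 4)*(t - 2)*(t - 4)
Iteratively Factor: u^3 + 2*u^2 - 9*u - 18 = (u - 3)*(u^2 + 5*u + 6) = (u - 3)*(u + 2)*(u + 3)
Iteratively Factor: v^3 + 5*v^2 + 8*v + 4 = (v + 2)*(v^2 + 3*v + 2) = (v + 1)*(v + 2)*(v + 2)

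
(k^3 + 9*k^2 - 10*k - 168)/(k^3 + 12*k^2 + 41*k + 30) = (k^2 + 3*k - 28)/(k^2 + 6*k + 5)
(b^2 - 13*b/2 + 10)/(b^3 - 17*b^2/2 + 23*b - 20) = 1/(b - 2)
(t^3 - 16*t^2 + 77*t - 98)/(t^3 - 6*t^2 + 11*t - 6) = (t^2 - 14*t + 49)/(t^2 - 4*t + 3)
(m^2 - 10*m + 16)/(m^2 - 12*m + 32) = (m - 2)/(m - 4)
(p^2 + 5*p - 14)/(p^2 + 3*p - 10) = (p + 7)/(p + 5)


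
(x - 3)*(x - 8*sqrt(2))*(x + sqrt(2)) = x^3 - 7*sqrt(2)*x^2 - 3*x^2 - 16*x + 21*sqrt(2)*x + 48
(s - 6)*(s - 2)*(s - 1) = s^3 - 9*s^2 + 20*s - 12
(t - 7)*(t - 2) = t^2 - 9*t + 14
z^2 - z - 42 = (z - 7)*(z + 6)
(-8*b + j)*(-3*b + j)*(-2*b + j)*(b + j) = -48*b^4 - 2*b^3*j + 33*b^2*j^2 - 12*b*j^3 + j^4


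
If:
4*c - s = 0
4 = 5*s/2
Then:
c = 2/5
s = 8/5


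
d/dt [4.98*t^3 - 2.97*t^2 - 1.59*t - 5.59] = 14.94*t^2 - 5.94*t - 1.59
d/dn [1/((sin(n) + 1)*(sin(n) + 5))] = -2*(sin(n) + 3)*cos(n)/((sin(n) + 1)^2*(sin(n) + 5)^2)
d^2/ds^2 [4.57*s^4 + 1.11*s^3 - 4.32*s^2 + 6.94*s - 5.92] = 54.84*s^2 + 6.66*s - 8.64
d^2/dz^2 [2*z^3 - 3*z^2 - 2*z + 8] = 12*z - 6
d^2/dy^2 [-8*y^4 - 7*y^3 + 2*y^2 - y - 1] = -96*y^2 - 42*y + 4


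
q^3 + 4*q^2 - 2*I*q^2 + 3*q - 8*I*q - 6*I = (q + 1)*(q + 3)*(q - 2*I)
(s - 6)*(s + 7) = s^2 + s - 42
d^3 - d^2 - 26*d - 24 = (d - 6)*(d + 1)*(d + 4)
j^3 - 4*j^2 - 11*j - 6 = (j - 6)*(j + 1)^2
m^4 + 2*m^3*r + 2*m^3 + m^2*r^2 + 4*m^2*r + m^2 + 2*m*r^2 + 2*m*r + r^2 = (m + 1)^2*(m + r)^2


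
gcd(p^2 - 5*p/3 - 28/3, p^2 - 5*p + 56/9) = 1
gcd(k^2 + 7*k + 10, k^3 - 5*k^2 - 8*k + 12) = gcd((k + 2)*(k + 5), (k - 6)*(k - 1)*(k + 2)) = k + 2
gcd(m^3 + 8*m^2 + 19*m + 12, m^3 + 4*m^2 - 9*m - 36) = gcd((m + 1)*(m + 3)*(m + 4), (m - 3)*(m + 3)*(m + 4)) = m^2 + 7*m + 12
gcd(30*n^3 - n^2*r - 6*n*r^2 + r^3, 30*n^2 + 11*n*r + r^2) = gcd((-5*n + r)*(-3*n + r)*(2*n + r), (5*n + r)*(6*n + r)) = 1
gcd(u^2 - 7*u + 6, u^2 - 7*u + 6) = u^2 - 7*u + 6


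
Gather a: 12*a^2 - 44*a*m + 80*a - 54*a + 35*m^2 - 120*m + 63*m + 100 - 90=12*a^2 + a*(26 - 44*m) + 35*m^2 - 57*m + 10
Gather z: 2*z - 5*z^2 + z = -5*z^2 + 3*z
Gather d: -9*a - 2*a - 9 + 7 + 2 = -11*a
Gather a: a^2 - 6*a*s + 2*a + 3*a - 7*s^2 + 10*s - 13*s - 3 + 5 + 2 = a^2 + a*(5 - 6*s) - 7*s^2 - 3*s + 4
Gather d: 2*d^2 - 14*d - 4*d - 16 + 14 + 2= 2*d^2 - 18*d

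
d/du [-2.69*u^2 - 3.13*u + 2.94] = -5.38*u - 3.13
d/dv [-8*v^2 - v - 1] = -16*v - 1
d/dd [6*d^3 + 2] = 18*d^2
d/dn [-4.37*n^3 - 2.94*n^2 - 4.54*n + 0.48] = -13.11*n^2 - 5.88*n - 4.54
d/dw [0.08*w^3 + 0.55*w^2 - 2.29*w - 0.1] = 0.24*w^2 + 1.1*w - 2.29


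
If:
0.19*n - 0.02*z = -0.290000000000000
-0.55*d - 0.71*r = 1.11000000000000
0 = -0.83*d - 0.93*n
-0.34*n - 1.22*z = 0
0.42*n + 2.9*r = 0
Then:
No Solution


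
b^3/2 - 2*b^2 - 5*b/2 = b*(b/2 + 1/2)*(b - 5)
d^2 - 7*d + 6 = (d - 6)*(d - 1)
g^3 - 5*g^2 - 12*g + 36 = (g - 6)*(g - 2)*(g + 3)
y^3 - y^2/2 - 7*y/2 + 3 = (y - 3/2)*(y - 1)*(y + 2)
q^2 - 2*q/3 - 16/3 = (q - 8/3)*(q + 2)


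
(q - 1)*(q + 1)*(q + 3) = q^3 + 3*q^2 - q - 3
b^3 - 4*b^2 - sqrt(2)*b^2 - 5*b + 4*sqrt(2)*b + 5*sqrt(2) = (b - 5)*(b + 1)*(b - sqrt(2))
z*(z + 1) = z^2 + z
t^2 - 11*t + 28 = (t - 7)*(t - 4)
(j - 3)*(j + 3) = j^2 - 9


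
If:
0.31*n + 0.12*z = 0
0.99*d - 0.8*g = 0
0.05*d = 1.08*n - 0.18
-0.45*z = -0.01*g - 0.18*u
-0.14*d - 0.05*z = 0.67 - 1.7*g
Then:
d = 0.33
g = 0.41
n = 0.18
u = -1.20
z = -0.47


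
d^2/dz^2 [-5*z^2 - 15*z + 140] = -10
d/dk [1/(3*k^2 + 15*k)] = (-2*k - 5)/(3*k^2*(k + 5)^2)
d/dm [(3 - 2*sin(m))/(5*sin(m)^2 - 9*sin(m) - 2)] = (10*sin(m)^2 - 30*sin(m) + 31)*cos(m)/((sin(m) - 2)^2*(5*sin(m) + 1)^2)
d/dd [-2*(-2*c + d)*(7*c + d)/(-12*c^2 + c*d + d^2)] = 4*c*(23*c^2 - 2*c*d + 2*d^2)/(144*c^4 - 24*c^3*d - 23*c^2*d^2 + 2*c*d^3 + d^4)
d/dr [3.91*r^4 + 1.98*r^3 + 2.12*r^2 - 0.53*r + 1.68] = 15.64*r^3 + 5.94*r^2 + 4.24*r - 0.53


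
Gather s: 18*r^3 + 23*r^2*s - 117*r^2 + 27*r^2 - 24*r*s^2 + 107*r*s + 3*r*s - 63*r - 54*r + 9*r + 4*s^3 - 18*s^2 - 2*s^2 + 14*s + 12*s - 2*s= 18*r^3 - 90*r^2 - 108*r + 4*s^3 + s^2*(-24*r - 20) + s*(23*r^2 + 110*r + 24)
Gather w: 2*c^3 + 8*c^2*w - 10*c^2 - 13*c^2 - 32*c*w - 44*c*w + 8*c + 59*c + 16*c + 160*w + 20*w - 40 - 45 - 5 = 2*c^3 - 23*c^2 + 83*c + w*(8*c^2 - 76*c + 180) - 90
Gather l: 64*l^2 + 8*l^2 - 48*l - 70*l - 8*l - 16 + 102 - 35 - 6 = 72*l^2 - 126*l + 45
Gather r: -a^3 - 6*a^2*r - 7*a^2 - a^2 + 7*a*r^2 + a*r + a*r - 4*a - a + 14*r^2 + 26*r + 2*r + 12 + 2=-a^3 - 8*a^2 - 5*a + r^2*(7*a + 14) + r*(-6*a^2 + 2*a + 28) + 14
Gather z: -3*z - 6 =-3*z - 6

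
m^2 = m^2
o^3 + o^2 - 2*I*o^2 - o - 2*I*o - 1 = (o + 1)*(o - I)^2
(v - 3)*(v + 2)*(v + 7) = v^3 + 6*v^2 - 13*v - 42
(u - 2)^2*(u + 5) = u^3 + u^2 - 16*u + 20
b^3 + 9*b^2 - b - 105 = (b - 3)*(b + 5)*(b + 7)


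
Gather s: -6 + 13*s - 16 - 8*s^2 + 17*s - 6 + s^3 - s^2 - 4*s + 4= s^3 - 9*s^2 + 26*s - 24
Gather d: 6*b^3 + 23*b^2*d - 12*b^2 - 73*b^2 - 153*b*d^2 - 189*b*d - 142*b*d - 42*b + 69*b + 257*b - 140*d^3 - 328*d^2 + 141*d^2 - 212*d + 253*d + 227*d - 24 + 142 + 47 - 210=6*b^3 - 85*b^2 + 284*b - 140*d^3 + d^2*(-153*b - 187) + d*(23*b^2 - 331*b + 268) - 45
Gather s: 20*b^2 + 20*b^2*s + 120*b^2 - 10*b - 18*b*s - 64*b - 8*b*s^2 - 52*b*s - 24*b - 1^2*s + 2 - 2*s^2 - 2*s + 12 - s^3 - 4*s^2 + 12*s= 140*b^2 - 98*b - s^3 + s^2*(-8*b - 6) + s*(20*b^2 - 70*b + 9) + 14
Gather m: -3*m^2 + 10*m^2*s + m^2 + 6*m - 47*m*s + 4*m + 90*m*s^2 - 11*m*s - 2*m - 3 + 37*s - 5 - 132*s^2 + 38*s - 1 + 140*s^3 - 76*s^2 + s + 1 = m^2*(10*s - 2) + m*(90*s^2 - 58*s + 8) + 140*s^3 - 208*s^2 + 76*s - 8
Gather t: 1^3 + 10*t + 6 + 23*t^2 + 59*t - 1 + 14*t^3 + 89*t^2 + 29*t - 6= 14*t^3 + 112*t^2 + 98*t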